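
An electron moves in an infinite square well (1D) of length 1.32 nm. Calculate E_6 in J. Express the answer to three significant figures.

For an infinite well E_n = n²h²/(8m_eL²), so E_1 = h²/(8m_eL²) = (6.626×10^-34)²/(8·9.109×10^-31·(1.32×10^-9 m)²) = 3.458×10^-20 J.
Then E_6 = 6²·E_1 = 36·3.458×10^-20 J = 1.24×10^-18 J.

E_6 = 1.24×10^-18 J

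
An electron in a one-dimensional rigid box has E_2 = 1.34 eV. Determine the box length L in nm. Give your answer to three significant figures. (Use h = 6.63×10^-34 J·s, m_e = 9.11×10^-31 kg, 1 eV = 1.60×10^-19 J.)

From E_n = n²h²/(8m_eL²), L = n·h/√(8m_eE_n).
E_2 = 1.34 eV = 2.144×10^-19 J, so L = 2·6.63×10^-34/√(8·9.11×10^-31·2.144×10^-19) = 1.06×10^-9 m = 1.06 nm.

L = 1.06 nm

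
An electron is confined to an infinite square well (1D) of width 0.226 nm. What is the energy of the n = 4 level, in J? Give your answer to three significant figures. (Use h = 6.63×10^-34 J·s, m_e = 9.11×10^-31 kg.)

E_4 = 1.89×10^-17 J

For an infinite well E_n = n²h²/(8m_eL²), so E_1 = h²/(8m_eL²) = (6.63×10^-34)²/(8·9.11×10^-31·(2.26×10^-10 m)²) = 1.181×10^-18 J.
Then E_4 = 4²·E_1 = 16·1.181×10^-18 J = 1.89×10^-17 J.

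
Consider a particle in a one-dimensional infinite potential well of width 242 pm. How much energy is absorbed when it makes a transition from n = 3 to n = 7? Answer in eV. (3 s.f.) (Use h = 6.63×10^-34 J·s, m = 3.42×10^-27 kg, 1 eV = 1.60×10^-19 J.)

E_1 = h²/(8mL²) = 2.743×10^-22 J.
|ΔE| = |3² − 7²|·E_1 = 40·2.743×10^-22 J = 1.097×10^-20 J = 0.0686 eV.

|ΔE| = 0.0686 eV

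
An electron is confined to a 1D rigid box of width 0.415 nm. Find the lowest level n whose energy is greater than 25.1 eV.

n = 4

E_1 = h²/(8m_eL²) = 3.498×10^-19 J = 2.184 eV.
Need n² > 25.1/2.184 = 11.49, i.e. n > 3.390.
The smallest integer satisfying this is n = 4.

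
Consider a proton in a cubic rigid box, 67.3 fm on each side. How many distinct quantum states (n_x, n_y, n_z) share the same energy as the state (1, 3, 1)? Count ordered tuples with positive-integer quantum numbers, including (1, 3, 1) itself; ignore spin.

degeneracy = 3

The level has n_x² + n_y² + n_z² = 11. The ordered positive-integer solutions are (1, 1, 3), (1, 3, 1), (3, 1, 1).
That gives 3 states.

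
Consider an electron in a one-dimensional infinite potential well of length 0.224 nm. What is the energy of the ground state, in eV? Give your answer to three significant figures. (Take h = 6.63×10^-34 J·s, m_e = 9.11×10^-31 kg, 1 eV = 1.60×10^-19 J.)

E_1 = 7.51 eV

For an infinite well E_n = n²h²/(8m_eL²), so E_1 = h²/(8m_eL²) = (6.63×10^-34)²/(8·9.11×10^-31·(2.24×10^-10 m)²) = 1.202×10^-18 J.
Converting, E_1 = 1.202×10^-18 J / (1.60×10^-19 J/eV) = 7.51 eV.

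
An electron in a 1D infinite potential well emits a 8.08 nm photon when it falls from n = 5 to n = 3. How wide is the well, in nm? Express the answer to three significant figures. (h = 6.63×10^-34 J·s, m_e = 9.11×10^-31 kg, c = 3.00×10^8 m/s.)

The photon carries ΔE = hc/λ = 6.63×10^-34·3.00×10^8/8.08×10^-9 m = 2.462×10^-17 J.
Since ΔE = (5² − 3²)E_1, E_1 = 1.539×10^-18 J, and L = h/√(8m_eE_1) = 1.98×10^-10 m = 0.198 nm.

L = 0.198 nm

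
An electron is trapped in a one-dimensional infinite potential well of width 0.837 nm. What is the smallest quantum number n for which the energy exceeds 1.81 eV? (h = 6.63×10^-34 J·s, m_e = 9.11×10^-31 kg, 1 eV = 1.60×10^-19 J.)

E_1 = h²/(8m_eL²) = 8.609×10^-20 J = 0.5381 eV.
Need n² > 1.81/0.5381 = 3.364, i.e. n > 1.834.
The smallest integer satisfying this is n = 2.

n = 2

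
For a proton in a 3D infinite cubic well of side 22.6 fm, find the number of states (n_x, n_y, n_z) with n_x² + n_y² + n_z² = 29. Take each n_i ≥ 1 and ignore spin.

The level has n_x² + n_y² + n_z² = 29. The ordered positive-integer solutions are (2, 3, 4), (2, 4, 3), (3, 2, 4), (3, 4, 2), (4, 2, 3), (4, 3, 2).
That gives 6 states.

degeneracy = 6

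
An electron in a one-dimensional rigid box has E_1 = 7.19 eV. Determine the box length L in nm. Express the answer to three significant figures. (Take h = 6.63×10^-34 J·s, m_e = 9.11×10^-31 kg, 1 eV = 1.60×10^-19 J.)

From E_n = n²h²/(8m_eL²), L = n·h/√(8m_eE_n).
E_1 = 7.19 eV = 1.150×10^-18 J, so L = 1·6.63×10^-34/√(8·9.11×10^-31·1.150×10^-18) = 2.29×10^-10 m = 0.229 nm.

L = 0.229 nm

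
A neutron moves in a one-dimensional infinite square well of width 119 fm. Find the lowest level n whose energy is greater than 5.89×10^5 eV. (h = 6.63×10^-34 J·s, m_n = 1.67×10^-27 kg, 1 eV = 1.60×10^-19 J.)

n = 7

E_1 = h²/(8m_nL²) = 2.323×10^-15 J = 1.452×10^4 eV.
Need n² > 5.89×10^5/1.452×10^4 = 40.56, i.e. n > 6.369.
The smallest integer satisfying this is n = 7.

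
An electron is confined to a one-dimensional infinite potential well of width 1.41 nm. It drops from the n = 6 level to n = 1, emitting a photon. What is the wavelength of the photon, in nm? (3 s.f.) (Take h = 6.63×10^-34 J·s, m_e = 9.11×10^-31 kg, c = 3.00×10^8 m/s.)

λ = 187 nm

E_1 = h²/(8m_eL²) = 3.034×10^-20 J, so ΔE = (6² − 1²)E_1 = 1.062×10^-18 J.
λ = hc/ΔE = (6.63×10^-34·3.00×10^8)/1.062×10^-18 = 1.87×10^-7 m = 187 nm.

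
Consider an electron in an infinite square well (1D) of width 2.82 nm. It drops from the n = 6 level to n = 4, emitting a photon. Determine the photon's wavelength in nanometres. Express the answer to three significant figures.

E_1 = h²/(8m_eL²) = 7.576×10^-21 J, so ΔE = (6² − 4²)E_1 = 1.515×10^-19 J.
λ = hc/ΔE = (6.626×10^-34·2.998×10^8)/1.515×10^-19 = 1.31×10^-6 m = 1.31×10^3 nm.

λ = 1.31×10^3 nm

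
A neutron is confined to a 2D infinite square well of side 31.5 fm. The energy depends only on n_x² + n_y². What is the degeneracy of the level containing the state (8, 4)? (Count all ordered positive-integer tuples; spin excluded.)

The level has n_x² + n_y² = 80. The ordered positive-integer solutions are (4, 8), (8, 4).
That gives 2 states.

degeneracy = 2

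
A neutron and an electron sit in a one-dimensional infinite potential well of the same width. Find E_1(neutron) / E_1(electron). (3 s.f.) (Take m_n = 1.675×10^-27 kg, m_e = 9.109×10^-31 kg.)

E_n ∝ 1/m at fixed n and L, so the ratio is m_e/m_n = 9.109×10^-31/1.675×10^-27 = 5.44×10^-4.

5.44×10^-4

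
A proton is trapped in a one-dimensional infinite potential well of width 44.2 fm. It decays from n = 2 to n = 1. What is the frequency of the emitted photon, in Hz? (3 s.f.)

f = 7.60×10^19 Hz

E_1 = h²/(8m_pL²) = 1.679×10^-14 J and ΔE = (2² − 1²)E_1 = 5.037×10^-14 J.
f = ΔE/h = 5.037×10^-14/6.626×10^-34 = 7.60×10^19 Hz.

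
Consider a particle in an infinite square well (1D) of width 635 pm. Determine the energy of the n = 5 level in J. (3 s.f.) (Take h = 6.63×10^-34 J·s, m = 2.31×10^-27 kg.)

E_5 = 1.47×10^-21 J

For an infinite well E_n = n²h²/(8mL²), so E_1 = h²/(8mL²) = (6.63×10^-34)²/(8·2.31×10^-27·(6.35×10^-10 m)²) = 5.899×10^-23 J.
Then E_5 = 5²·E_1 = 25·5.899×10^-23 J = 1.47×10^-21 J.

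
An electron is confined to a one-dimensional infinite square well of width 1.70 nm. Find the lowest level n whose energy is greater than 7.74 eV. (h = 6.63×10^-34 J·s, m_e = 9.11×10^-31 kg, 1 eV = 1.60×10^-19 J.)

E_1 = h²/(8m_eL²) = 2.087×10^-20 J = 0.1304 eV.
Need n² > 7.74/0.1304 = 59.36, i.e. n > 7.705.
The smallest integer satisfying this is n = 8.

n = 8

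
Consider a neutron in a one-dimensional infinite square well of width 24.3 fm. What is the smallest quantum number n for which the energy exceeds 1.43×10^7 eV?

n = 7

E_1 = h²/(8m_nL²) = 5.549×10^-14 J = 3.464×10^5 eV.
Need n² > 1.43×10^7/3.464×10^5 = 41.28, i.e. n > 6.425.
The smallest integer satisfying this is n = 7.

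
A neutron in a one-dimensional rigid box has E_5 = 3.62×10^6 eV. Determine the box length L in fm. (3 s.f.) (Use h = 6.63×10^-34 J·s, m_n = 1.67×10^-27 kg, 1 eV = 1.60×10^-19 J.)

L = 37.7 fm

From E_n = n²h²/(8m_nL²), L = n·h/√(8m_nE_n).
E_5 = 3.62×10^6 eV = 5.792×10^-13 J, so L = 5·6.63×10^-34/√(8·1.67×10^-27·5.792×10^-13) = 3.77×10^-14 m = 37.7 fm.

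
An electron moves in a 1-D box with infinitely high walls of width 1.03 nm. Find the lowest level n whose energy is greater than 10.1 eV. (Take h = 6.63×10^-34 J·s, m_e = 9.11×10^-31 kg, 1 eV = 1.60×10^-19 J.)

E_1 = h²/(8m_eL²) = 5.685×10^-20 J = 0.3553 eV.
Need n² > 10.1/0.3553 = 28.43, i.e. n > 5.332.
The smallest integer satisfying this is n = 6.

n = 6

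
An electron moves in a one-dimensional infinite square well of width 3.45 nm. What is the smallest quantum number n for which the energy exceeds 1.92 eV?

n = 8

E_1 = h²/(8m_eL²) = 5.062×10^-21 J = 0.03160 eV.
Need n² > 1.92/0.03160 = 60.76, i.e. n > 7.795.
The smallest integer satisfying this is n = 8.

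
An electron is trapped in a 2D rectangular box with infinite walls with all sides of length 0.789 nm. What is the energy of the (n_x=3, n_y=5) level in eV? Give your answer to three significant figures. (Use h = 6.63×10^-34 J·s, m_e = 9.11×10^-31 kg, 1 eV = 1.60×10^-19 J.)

For a 2D rectangular well E = (h²/8m_e)·Σ n_i²/L_i² = (6.63×10^-34)²/(8·9.11×10^-31) · [3²/(0.789 nm)² + 5²/(0.789 nm)²].
Evaluating gives E = 3.294×10^-18 J = 20.6 eV.

E = 20.6 eV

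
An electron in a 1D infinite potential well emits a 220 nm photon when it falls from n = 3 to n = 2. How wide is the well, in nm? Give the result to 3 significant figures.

The photon carries ΔE = hc/λ = 6.626×10^-34·2.998×10^8/2.20×10^-7 m = 9.029×10^-19 J.
Since ΔE = (3² − 2²)E_1, E_1 = 1.806×10^-19 J, and L = h/√(8m_eE_1) = 5.78×10^-10 m = 0.578 nm.

L = 0.578 nm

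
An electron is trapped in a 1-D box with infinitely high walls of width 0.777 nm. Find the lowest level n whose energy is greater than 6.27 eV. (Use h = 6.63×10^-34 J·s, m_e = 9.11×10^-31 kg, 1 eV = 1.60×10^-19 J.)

n = 4

E_1 = h²/(8m_eL²) = 9.990×10^-20 J = 0.6244 eV.
Need n² > 6.27/0.6244 = 10.04, i.e. n > 3.169.
The smallest integer satisfying this is n = 4.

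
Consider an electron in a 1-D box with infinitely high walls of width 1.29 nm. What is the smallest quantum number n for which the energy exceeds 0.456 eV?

n = 2

E_1 = h²/(8m_eL²) = 3.620×10^-20 J = 0.2260 eV.
Need n² > 0.456/0.2260 = 2.018, i.e. n > 1.421.
The smallest integer satisfying this is n = 2.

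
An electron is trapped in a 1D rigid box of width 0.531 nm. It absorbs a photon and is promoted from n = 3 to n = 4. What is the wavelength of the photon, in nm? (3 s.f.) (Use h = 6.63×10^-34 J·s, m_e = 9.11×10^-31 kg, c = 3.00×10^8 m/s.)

E_1 = h²/(8m_eL²) = 2.139×10^-19 J, so ΔE = (4² − 3²)E_1 = 1.497×10^-18 J.
λ = hc/ΔE = (6.63×10^-34·3.00×10^8)/1.497×10^-18 = 1.33×10^-7 m = 133 nm.

λ = 133 nm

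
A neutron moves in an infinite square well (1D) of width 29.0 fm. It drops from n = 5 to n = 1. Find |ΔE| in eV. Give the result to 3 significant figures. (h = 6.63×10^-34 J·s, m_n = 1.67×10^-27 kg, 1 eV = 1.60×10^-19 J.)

E_1 = h²/(8m_nL²) = 3.912×10^-14 J.
|ΔE| = |5² − 1²|·E_1 = 24·3.912×10^-14 J = 9.389×10^-13 J = 5.87×10^6 eV.

|ΔE| = 5.87×10^6 eV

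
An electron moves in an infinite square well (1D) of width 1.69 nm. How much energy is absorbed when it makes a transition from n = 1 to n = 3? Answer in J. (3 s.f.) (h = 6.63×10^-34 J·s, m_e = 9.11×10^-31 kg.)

E_1 = h²/(8m_eL²) = 2.112×10^-20 J.
|ΔE| = |1² − 3²|·E_1 = 8·2.112×10^-20 J = 1.69×10^-19 J.

|ΔE| = 1.69×10^-19 J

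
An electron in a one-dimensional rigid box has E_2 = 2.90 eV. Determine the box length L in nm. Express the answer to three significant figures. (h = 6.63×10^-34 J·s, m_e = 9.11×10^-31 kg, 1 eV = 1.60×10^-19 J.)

From E_n = n²h²/(8m_eL²), L = n·h/√(8m_eE_n).
E_2 = 2.90 eV = 4.640×10^-19 J, so L = 2·6.63×10^-34/√(8·9.11×10^-31·4.640×10^-19) = 7.21×10^-10 m = 0.721 nm.

L = 0.721 nm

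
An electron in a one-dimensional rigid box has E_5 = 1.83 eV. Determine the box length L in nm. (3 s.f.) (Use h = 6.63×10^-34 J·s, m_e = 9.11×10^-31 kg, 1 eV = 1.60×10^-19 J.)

L = 2.27 nm

From E_n = n²h²/(8m_eL²), L = n·h/√(8m_eE_n).
E_5 = 1.83 eV = 2.928×10^-19 J, so L = 5·6.63×10^-34/√(8·9.11×10^-31·2.928×10^-19) = 2.27×10^-9 m = 2.27 nm.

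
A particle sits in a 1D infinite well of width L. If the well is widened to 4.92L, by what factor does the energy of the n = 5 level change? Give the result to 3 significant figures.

E_n ∝ 1/L², so the energy scales by 1/4.92² = 0.0413.

0.0413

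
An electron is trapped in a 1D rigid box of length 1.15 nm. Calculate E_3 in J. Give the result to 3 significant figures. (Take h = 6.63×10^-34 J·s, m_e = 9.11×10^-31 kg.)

E_3 = 4.10×10^-19 J

For an infinite well E_n = n²h²/(8m_eL²), so E_1 = h²/(8m_eL²) = (6.63×10^-34)²/(8·9.11×10^-31·(1.15×10^-9 m)²) = 4.561×10^-20 J.
Then E_3 = 3²·E_1 = 9·4.561×10^-20 J = 4.10×10^-19 J.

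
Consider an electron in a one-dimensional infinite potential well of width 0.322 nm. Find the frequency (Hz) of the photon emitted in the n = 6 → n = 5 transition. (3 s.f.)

E_1 = h²/(8m_eL²) = 5.811×10^-19 J and ΔE = (6² − 5²)E_1 = 6.392×10^-18 J.
f = ΔE/h = 6.392×10^-18/6.626×10^-34 = 9.65×10^15 Hz.

f = 9.65×10^15 Hz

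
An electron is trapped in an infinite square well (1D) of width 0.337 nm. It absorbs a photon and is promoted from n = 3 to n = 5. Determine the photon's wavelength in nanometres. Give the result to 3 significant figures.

E_1 = h²/(8m_eL²) = 5.305×10^-19 J, so ΔE = (5² − 3²)E_1 = 8.488×10^-18 J.
λ = hc/ΔE = (6.626×10^-34·2.998×10^8)/8.488×10^-18 = 2.34×10^-8 m = 23.4 nm.

λ = 23.4 nm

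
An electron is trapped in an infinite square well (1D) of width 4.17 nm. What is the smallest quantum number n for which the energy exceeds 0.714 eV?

n = 6

E_1 = h²/(8m_eL²) = 3.465×10^-21 J = 0.02163 eV.
Need n² > 0.714/0.02163 = 33.01, i.e. n > 5.745.
The smallest integer satisfying this is n = 6.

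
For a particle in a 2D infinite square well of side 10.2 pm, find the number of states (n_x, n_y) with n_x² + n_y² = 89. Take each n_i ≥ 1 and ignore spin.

degeneracy = 2

The level has n_x² + n_y² = 89. The ordered positive-integer solutions are (5, 8), (8, 5).
That gives 2 states.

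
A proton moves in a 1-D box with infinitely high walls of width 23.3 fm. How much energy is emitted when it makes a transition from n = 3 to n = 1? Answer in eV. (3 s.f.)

|ΔE| = 3.02×10^6 eV

E_1 = h²/(8m_pL²) = 6.042×10^-14 J.
|ΔE| = |3² − 1²|·E_1 = 8·6.042×10^-14 J = 4.834×10^-13 J = 3.02×10^6 eV.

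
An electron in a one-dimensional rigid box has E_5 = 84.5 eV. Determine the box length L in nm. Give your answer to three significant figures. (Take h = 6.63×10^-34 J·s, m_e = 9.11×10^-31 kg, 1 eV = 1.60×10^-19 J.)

From E_n = n²h²/(8m_eL²), L = n·h/√(8m_eE_n).
E_5 = 84.5 eV = 1.352×10^-17 J, so L = 5·6.63×10^-34/√(8·9.11×10^-31·1.352×10^-17) = 3.34×10^-10 m = 0.334 nm.

L = 0.334 nm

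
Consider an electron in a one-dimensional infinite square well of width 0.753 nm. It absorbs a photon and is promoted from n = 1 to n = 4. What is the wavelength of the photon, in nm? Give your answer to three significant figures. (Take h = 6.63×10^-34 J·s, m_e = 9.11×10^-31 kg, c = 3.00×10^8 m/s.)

λ = 125 nm

E_1 = h²/(8m_eL²) = 1.064×10^-19 J, so ΔE = (4² − 1²)E_1 = 1.596×10^-18 J.
λ = hc/ΔE = (6.63×10^-34·3.00×10^8)/1.596×10^-18 = 1.25×10^-7 m = 125 nm.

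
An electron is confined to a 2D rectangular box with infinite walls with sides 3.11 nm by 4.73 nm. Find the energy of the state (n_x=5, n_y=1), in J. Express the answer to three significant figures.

For a 2D rectangular well E = (h²/8m_e)·Σ n_i²/L_i² = (6.626×10^-34)²/(8·9.109×10^-31) · [5²/(3.11 nm)² + 1²/(4.73 nm)²].
Evaluating gives E = 1.58×10^-19 J.

E = 1.58×10^-19 J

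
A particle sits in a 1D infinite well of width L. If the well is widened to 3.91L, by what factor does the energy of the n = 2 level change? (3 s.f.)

0.0654

E_n ∝ 1/L², so the energy scales by 1/3.91² = 0.0654.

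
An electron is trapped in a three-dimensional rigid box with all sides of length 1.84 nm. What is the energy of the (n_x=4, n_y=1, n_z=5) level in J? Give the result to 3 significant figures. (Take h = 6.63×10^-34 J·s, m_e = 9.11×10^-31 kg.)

E = 7.48×10^-19 J

For a 3D rectangular well E = (h²/8m_e)·Σ n_i²/L_i² = (6.63×10^-34)²/(8·9.11×10^-31) · [4²/(1.84 nm)² + 1²/(1.84 nm)² + 5²/(1.84 nm)²].
Evaluating gives E = 7.48×10^-19 J.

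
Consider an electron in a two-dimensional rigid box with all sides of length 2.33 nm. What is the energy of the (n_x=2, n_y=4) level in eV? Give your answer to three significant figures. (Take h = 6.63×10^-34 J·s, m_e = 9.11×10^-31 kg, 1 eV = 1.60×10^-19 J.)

For a 2D rectangular well E = (h²/8m_e)·Σ n_i²/L_i² = (6.63×10^-34)²/(8·9.11×10^-31) · [2²/(2.33 nm)² + 4²/(2.33 nm)²].
Evaluating gives E = 2.222×10^-19 J = 1.39 eV.

E = 1.39 eV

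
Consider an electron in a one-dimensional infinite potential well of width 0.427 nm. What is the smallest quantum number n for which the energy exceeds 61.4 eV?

E_1 = h²/(8m_eL²) = 3.304×10^-19 J = 2.062 eV.
Need n² > 61.4/2.062 = 29.78, i.e. n > 5.457.
The smallest integer satisfying this is n = 6.

n = 6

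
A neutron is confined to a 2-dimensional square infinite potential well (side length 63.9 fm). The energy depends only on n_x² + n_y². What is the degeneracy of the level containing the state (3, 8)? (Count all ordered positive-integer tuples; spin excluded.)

The level has n_x² + n_y² = 73. The ordered positive-integer solutions are (3, 8), (8, 3).
That gives 2 states.

degeneracy = 2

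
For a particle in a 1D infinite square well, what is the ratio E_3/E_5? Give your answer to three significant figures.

0.360

E_n ∝ n², so E_3/E_5 = 3²/5² = 9/25 = 0.360.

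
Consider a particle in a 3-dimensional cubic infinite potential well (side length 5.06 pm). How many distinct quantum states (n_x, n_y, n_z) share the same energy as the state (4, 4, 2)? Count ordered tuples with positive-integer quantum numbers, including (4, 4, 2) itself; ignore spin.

The level has n_x² + n_y² + n_z² = 36. The ordered positive-integer solutions are (2, 4, 4), (4, 2, 4), (4, 4, 2).
That gives 3 states.

degeneracy = 3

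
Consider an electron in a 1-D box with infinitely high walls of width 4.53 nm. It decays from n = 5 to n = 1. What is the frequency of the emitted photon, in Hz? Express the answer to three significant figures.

f = 1.06×10^14 Hz

E_1 = h²/(8m_eL²) = 2.936×10^-21 J and ΔE = (5² − 1²)E_1 = 7.046×10^-20 J.
f = ΔE/h = 7.046×10^-20/6.626×10^-34 = 1.06×10^14 Hz.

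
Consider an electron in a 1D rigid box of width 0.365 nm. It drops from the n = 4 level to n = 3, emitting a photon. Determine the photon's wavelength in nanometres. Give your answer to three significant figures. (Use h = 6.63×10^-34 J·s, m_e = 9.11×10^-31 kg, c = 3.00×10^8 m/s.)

λ = 62.8 nm

E_1 = h²/(8m_eL²) = 4.527×10^-19 J, so ΔE = (4² − 3²)E_1 = 3.169×10^-18 J.
λ = hc/ΔE = (6.63×10^-34·3.00×10^8)/3.169×10^-18 = 6.28×10^-8 m = 62.8 nm.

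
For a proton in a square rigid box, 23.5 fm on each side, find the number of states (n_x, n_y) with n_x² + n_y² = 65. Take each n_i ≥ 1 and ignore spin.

The level has n_x² + n_y² = 65. The ordered positive-integer solutions are (1, 8), (4, 7), (7, 4), (8, 1).
That gives 4 states.

degeneracy = 4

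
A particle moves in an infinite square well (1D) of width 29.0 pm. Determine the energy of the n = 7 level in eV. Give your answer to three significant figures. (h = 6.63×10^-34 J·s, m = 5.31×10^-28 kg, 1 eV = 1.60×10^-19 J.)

For an infinite well E_n = n²h²/(8mL²), so E_1 = h²/(8mL²) = (6.63×10^-34)²/(8·5.31×10^-28·(2.90×10^-11 m)²) = 1.230×10^-19 J.
Then E_7 = 7²·E_1 = 49·1.230×10^-19 J = 6.027×10^-18 J.
Converting, E_7 = 6.027×10^-18 J / (1.60×10^-19 J/eV) = 37.7 eV.

E_7 = 37.7 eV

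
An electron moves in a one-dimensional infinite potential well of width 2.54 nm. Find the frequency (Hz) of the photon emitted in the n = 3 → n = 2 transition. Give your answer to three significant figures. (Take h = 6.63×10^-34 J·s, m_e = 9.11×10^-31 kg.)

f = 7.05×10^13 Hz

E_1 = h²/(8m_eL²) = 9.349×10^-21 J and ΔE = (3² − 2²)E_1 = 4.674×10^-20 J.
f = ΔE/h = 4.674×10^-20/6.63×10^-34 = 7.05×10^13 Hz.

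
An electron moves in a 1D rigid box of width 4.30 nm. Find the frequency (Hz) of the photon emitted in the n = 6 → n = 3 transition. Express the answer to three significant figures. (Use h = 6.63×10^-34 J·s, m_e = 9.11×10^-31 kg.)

f = 1.33×10^14 Hz

E_1 = h²/(8m_eL²) = 3.262×10^-21 J and ΔE = (6² − 3²)E_1 = 8.807×10^-20 J.
f = ΔE/h = 8.807×10^-20/6.63×10^-34 = 1.33×10^14 Hz.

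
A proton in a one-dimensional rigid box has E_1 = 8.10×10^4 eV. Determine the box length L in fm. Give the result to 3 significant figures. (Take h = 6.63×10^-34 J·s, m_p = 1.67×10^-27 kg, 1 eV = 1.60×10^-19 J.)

From E_n = n²h²/(8m_pL²), L = n·h/√(8m_pE_n).
E_1 = 8.10×10^4 eV = 1.296×10^-14 J, so L = 1·6.63×10^-34/√(8·1.67×10^-27·1.296×10^-14) = 5.04×10^-14 m = 50.4 fm.

L = 50.4 fm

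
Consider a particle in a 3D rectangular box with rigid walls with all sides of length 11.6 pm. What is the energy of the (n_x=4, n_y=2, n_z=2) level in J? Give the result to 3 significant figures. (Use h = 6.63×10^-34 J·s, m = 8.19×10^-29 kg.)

E = 1.20×10^-16 J

For a 3D rectangular well E = (h²/8m)·Σ n_i²/L_i² = (6.63×10^-34)²/(8·8.19×10^-29) · [4²/(11.6 pm)² + 2²/(11.6 pm)² + 2²/(11.6 pm)²].
Evaluating gives E = 1.20×10^-16 J.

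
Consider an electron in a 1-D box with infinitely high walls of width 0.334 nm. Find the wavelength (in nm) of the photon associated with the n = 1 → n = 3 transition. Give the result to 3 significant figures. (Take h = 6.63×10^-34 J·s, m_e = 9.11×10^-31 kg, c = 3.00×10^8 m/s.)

E_1 = h²/(8m_eL²) = 5.407×10^-19 J, so ΔE = (3² − 1²)E_1 = 4.326×10^-18 J.
λ = hc/ΔE = (6.63×10^-34·3.00×10^8)/4.326×10^-18 = 4.60×10^-8 m = 46.0 nm.

λ = 46.0 nm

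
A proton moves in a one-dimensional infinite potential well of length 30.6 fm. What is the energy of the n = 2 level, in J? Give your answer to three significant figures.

E_2 = 1.40×10^-13 J

For an infinite well E_n = n²h²/(8m_pL²), so E_1 = h²/(8m_pL²) = (6.626×10^-34)²/(8·1.673×10^-27·(3.06×10^-14 m)²) = 3.503×10^-14 J.
Then E_2 = 2²·E_1 = 4·3.503×10^-14 J = 1.40×10^-13 J.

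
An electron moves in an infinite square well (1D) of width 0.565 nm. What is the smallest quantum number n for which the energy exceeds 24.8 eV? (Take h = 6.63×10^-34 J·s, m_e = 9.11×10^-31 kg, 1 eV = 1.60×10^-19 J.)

n = 5

E_1 = h²/(8m_eL²) = 1.889×10^-19 J = 1.181 eV.
Need n² > 24.8/1.181 = 21.00, i.e. n > 4.583.
The smallest integer satisfying this is n = 5.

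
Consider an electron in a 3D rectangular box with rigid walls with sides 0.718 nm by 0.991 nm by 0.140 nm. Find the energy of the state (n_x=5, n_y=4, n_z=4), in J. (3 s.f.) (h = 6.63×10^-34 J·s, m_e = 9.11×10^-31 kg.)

E = 5.31×10^-17 J

For a 3D rectangular well E = (h²/8m_e)·Σ n_i²/L_i² = (6.63×10^-34)²/(8·9.11×10^-31) · [5²/(0.718 nm)² + 4²/(0.991 nm)² + 4²/(0.140 nm)²].
Evaluating gives E = 5.31×10^-17 J.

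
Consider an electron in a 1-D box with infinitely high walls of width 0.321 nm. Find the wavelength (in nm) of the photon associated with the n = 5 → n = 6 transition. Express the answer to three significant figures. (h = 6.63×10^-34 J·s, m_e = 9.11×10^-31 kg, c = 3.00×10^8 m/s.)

λ = 30.9 nm

E_1 = h²/(8m_eL²) = 5.853×10^-19 J, so ΔE = (6² − 5²)E_1 = 6.438×10^-18 J.
λ = hc/ΔE = (6.63×10^-34·3.00×10^8)/6.438×10^-18 = 3.09×10^-8 m = 30.9 nm.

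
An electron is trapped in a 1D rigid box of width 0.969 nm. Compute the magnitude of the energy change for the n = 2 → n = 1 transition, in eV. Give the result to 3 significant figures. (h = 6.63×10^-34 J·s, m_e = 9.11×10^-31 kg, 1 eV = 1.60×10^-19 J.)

E_1 = h²/(8m_eL²) = 6.423×10^-20 J.
|ΔE| = |2² − 1²|·E_1 = 3·6.423×10^-20 J = 1.927×10^-19 J = 1.20 eV.

|ΔE| = 1.20 eV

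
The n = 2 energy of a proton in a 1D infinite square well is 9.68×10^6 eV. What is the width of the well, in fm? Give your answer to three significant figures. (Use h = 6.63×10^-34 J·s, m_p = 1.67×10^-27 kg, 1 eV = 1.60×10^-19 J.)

From E_n = n²h²/(8m_pL²), L = n·h/√(8m_pE_n).
E_2 = 9.68×10^6 eV = 1.549×10^-12 J, so L = 2·6.63×10^-34/√(8·1.67×10^-27·1.549×10^-12) = 9.22×10^-15 m = 9.22 fm.

L = 9.22 fm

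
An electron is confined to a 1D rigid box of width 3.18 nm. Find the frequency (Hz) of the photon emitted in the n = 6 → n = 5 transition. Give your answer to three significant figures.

f = 9.89×10^13 Hz

E_1 = h²/(8m_eL²) = 5.958×10^-21 J and ΔE = (6² − 5²)E_1 = 6.554×10^-20 J.
f = ΔE/h = 6.554×10^-20/6.626×10^-34 = 9.89×10^13 Hz.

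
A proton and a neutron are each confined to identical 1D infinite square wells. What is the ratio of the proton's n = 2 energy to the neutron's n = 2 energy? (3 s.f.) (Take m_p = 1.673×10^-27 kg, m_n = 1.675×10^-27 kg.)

E_n ∝ 1/m at fixed n and L, so the ratio is m_n/m_p = 1.675×10^-27/1.673×10^-27 = 1.00.

1.00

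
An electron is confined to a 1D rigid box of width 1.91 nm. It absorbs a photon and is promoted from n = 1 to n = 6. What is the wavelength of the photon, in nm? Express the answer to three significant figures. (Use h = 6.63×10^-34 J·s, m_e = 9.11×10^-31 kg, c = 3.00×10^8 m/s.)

λ = 344 nm

E_1 = h²/(8m_eL²) = 1.653×10^-20 J, so ΔE = (6² − 1²)E_1 = 5.785×10^-19 J.
λ = hc/ΔE = (6.63×10^-34·3.00×10^8)/5.785×10^-19 = 3.44×10^-7 m = 344 nm.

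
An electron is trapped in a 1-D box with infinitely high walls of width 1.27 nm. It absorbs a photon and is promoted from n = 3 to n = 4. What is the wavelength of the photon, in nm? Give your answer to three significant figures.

λ = 760 nm

E_1 = h²/(8m_eL²) = 3.735×10^-20 J, so ΔE = (4² − 3²)E_1 = 2.615×10^-19 J.
λ = hc/ΔE = (6.626×10^-34·2.998×10^8)/2.615×10^-19 = 7.60×10^-7 m = 760 nm.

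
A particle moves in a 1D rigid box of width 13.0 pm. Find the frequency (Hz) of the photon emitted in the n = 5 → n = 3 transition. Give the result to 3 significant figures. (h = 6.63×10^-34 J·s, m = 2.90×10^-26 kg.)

E_1 = h²/(8mL²) = 1.121×10^-20 J and ΔE = (5² − 3²)E_1 = 1.794×10^-19 J.
f = ΔE/h = 1.794×10^-19/6.63×10^-34 = 2.71×10^14 Hz.

f = 2.71×10^14 Hz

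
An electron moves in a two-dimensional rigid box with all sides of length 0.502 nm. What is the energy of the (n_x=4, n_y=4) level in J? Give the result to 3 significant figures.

E = 7.65×10^-18 J

For a 2D rectangular well E = (h²/8m_e)·Σ n_i²/L_i² = (6.626×10^-34)²/(8·9.109×10^-31) · [4²/(0.502 nm)² + 4²/(0.502 nm)²].
Evaluating gives E = 7.65×10^-18 J.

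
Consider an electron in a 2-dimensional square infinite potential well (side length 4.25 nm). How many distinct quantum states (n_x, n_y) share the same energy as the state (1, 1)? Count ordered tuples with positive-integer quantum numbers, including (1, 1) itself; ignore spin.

The level has n_x² + n_y² = 2. The ordered positive-integer solutions are (1, 1).
That gives 1 state.

degeneracy = 1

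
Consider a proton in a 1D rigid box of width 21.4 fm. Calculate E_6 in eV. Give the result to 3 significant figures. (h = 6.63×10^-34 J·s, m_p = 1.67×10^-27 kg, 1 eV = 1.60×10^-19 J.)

For an infinite well E_n = n²h²/(8m_pL²), so E_1 = h²/(8m_pL²) = (6.63×10^-34)²/(8·1.67×10^-27·(2.14×10^-14 m)²) = 7.184×10^-14 J.
Then E_6 = 6²·E_1 = 36·7.184×10^-14 J = 2.586×10^-12 J.
Converting, E_6 = 2.586×10^-12 J / (1.60×10^-19 J/eV) = 1.62×10^7 eV.

E_6 = 1.62×10^7 eV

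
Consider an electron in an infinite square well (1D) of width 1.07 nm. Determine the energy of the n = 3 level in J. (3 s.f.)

E_3 = 4.74×10^-19 J

For an infinite well E_n = n²h²/(8m_eL²), so E_1 = h²/(8m_eL²) = (6.626×10^-34)²/(8·9.109×10^-31·(1.07×10^-9 m)²) = 5.262×10^-20 J.
Then E_3 = 3²·E_1 = 9·5.262×10^-20 J = 4.74×10^-19 J.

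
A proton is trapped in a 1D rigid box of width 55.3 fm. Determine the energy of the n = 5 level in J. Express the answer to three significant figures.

For an infinite well E_n = n²h²/(8m_pL²), so E_1 = h²/(8m_pL²) = (6.626×10^-34)²/(8·1.673×10^-27·(5.53×10^-14 m)²) = 1.073×10^-14 J.
Then E_5 = 5²·E_1 = 25·1.073×10^-14 J = 2.68×10^-13 J.

E_5 = 2.68×10^-13 J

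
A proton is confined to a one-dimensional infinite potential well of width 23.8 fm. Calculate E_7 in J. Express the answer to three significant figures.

E_7 = 2.84×10^-12 J

For an infinite well E_n = n²h²/(8m_pL²), so E_1 = h²/(8m_pL²) = (6.626×10^-34)²/(8·1.673×10^-27·(2.38×10^-14 m)²) = 5.791×10^-14 J.
Then E_7 = 7²·E_1 = 49·5.791×10^-14 J = 2.84×10^-12 J.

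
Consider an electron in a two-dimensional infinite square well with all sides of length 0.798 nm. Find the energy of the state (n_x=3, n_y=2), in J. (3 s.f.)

For a 2D rectangular well E = (h²/8m_e)·Σ n_i²/L_i² = (6.626×10^-34)²/(8·9.109×10^-31) · [3²/(0.798 nm)² + 2²/(0.798 nm)²].
Evaluating gives E = 1.23×10^-18 J.

E = 1.23×10^-18 J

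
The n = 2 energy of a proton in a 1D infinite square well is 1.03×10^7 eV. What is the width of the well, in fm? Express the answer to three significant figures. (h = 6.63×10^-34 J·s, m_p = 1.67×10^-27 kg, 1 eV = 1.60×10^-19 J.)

L = 8.94 fm

From E_n = n²h²/(8m_pL²), L = n·h/√(8m_pE_n).
E_2 = 1.03×10^7 eV = 1.648×10^-12 J, so L = 2·6.63×10^-34/√(8·1.67×10^-27·1.648×10^-12) = 8.94×10^-15 m = 8.94 fm.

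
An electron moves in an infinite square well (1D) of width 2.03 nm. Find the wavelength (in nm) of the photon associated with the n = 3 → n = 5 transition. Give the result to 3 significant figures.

E_1 = h²/(8m_eL²) = 1.462×10^-20 J, so ΔE = (5² − 3²)E_1 = 2.339×10^-19 J.
λ = hc/ΔE = (6.626×10^-34·2.998×10^8)/2.339×10^-19 = 8.49×10^-7 m = 849 nm.

λ = 849 nm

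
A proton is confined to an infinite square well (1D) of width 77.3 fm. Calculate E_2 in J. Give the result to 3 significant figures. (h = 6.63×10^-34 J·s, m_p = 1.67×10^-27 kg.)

For an infinite well E_n = n²h²/(8m_pL²), so E_1 = h²/(8m_pL²) = (6.63×10^-34)²/(8·1.67×10^-27·(7.73×10^-14 m)²) = 5.506×10^-15 J.
Then E_2 = 2²·E_1 = 4·5.506×10^-15 J = 2.20×10^-14 J.

E_2 = 2.20×10^-14 J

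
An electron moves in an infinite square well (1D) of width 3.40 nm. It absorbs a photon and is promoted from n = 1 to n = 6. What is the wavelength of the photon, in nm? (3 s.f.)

λ = 1.09×10^3 nm

E_1 = h²/(8m_eL²) = 5.212×10^-21 J, so ΔE = (6² − 1²)E_1 = 1.824×10^-19 J.
λ = hc/ΔE = (6.626×10^-34·2.998×10^8)/1.824×10^-19 = 1.09×10^-6 m = 1.09×10^3 nm.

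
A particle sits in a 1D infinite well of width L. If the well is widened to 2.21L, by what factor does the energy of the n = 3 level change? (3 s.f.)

E_n ∝ 1/L², so the energy scales by 1/2.21² = 0.205.

0.205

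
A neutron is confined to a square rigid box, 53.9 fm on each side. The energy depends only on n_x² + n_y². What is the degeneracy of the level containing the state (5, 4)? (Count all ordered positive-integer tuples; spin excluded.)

degeneracy = 2

The level has n_x² + n_y² = 41. The ordered positive-integer solutions are (4, 5), (5, 4).
That gives 2 states.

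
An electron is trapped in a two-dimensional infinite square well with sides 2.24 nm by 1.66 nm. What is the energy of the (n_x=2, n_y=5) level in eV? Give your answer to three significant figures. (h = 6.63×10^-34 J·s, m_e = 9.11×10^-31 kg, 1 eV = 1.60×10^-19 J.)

For a 2D rectangular well E = (h²/8m_e)·Σ n_i²/L_i² = (6.63×10^-34)²/(8·9.11×10^-31) · [2²/(2.24 nm)² + 5²/(1.66 nm)²].
Evaluating gives E = 5.953×10^-19 J = 3.72 eV.

E = 3.72 eV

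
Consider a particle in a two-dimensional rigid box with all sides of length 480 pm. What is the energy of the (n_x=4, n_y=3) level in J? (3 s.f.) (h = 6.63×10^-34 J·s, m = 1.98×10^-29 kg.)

For a 2D rectangular well E = (h²/8m)·Σ n_i²/L_i² = (6.63×10^-34)²/(8·1.98×10^-29) · [4²/(480 pm)² + 3²/(480 pm)²].
Evaluating gives E = 3.01×10^-19 J.

E = 3.01×10^-19 J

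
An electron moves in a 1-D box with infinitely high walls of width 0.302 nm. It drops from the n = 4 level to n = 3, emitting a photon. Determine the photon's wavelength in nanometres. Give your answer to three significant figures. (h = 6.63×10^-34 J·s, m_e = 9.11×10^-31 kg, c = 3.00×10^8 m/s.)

E_1 = h²/(8m_eL²) = 6.613×10^-19 J, so ΔE = (4² − 3²)E_1 = 4.629×10^-18 J.
λ = hc/ΔE = (6.63×10^-34·3.00×10^8)/4.629×10^-18 = 4.30×10^-8 m = 43.0 nm.

λ = 43.0 nm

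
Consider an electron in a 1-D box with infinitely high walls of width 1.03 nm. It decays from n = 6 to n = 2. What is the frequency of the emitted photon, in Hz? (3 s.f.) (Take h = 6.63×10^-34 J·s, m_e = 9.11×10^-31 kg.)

f = 2.74×10^15 Hz

E_1 = h²/(8m_eL²) = 5.685×10^-20 J and ΔE = (6² − 2²)E_1 = 1.819×10^-18 J.
f = ΔE/h = 1.819×10^-18/6.63×10^-34 = 2.74×10^15 Hz.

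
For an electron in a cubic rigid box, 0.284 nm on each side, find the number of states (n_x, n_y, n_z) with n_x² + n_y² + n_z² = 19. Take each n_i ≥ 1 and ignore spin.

degeneracy = 3

The level has n_x² + n_y² + n_z² = 19. The ordered positive-integer solutions are (1, 3, 3), (3, 1, 3), (3, 3, 1).
That gives 3 states.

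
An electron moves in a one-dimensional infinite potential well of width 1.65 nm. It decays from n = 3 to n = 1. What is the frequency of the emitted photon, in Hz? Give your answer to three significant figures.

f = 2.67×10^14 Hz

E_1 = h²/(8m_eL²) = 2.213×10^-20 J and ΔE = (3² − 1²)E_1 = 1.770×10^-19 J.
f = ΔE/h = 1.770×10^-19/6.626×10^-34 = 2.67×10^14 Hz.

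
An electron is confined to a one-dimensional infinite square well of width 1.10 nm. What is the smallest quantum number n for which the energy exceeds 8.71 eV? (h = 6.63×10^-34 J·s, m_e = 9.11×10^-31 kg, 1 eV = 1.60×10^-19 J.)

n = 6

E_1 = h²/(8m_eL²) = 4.985×10^-20 J = 0.3116 eV.
Need n² > 8.71/0.3116 = 27.95, i.e. n > 5.287.
The smallest integer satisfying this is n = 6.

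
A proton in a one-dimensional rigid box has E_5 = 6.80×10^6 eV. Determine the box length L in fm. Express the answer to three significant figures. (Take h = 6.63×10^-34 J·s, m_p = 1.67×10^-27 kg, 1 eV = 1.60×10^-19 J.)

From E_n = n²h²/(8m_pL²), L = n·h/√(8m_pE_n).
E_5 = 6.80×10^6 eV = 1.088×10^-12 J, so L = 5·6.63×10^-34/√(8·1.67×10^-27·1.088×10^-12) = 2.75×10^-14 m = 27.5 fm.

L = 27.5 fm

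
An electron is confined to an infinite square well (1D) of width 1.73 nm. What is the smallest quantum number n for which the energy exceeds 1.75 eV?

E_1 = h²/(8m_eL²) = 2.013×10^-20 J = 0.1257 eV.
Need n² > 1.75/0.1257 = 13.92, i.e. n > 3.731.
The smallest integer satisfying this is n = 4.

n = 4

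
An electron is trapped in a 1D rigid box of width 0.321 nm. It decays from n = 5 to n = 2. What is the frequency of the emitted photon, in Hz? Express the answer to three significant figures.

E_1 = h²/(8m_eL²) = 5.847×10^-19 J and ΔE = (5² − 2²)E_1 = 1.228×10^-17 J.
f = ΔE/h = 1.228×10^-17/6.626×10^-34 = 1.85×10^16 Hz.

f = 1.85×10^16 Hz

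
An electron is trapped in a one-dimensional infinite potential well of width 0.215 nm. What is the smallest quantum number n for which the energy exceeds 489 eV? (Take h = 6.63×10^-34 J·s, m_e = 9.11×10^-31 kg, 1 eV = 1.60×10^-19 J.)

n = 8

E_1 = h²/(8m_eL²) = 1.305×10^-18 J = 8.156 eV.
Need n² > 489/8.156 = 59.96, i.e. n > 7.743.
The smallest integer satisfying this is n = 8.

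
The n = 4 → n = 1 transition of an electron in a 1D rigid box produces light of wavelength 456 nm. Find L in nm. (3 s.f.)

L = 1.44 nm

The photon carries ΔE = hc/λ = 6.626×10^-34·2.998×10^8/4.56×10^-7 m = 4.356×10^-19 J.
Since ΔE = (4² − 1²)E_1, E_1 = 2.904×10^-20 J, and L = h/√(8m_eE_1) = 1.44×10^-9 m = 1.44 nm.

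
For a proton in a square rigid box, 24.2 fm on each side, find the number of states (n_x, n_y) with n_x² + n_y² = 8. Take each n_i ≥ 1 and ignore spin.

degeneracy = 1

The level has n_x² + n_y² = 8. The ordered positive-integer solutions are (2, 2).
That gives 1 state.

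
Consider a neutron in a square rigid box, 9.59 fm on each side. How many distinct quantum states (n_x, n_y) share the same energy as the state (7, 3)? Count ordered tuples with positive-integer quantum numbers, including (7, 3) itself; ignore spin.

degeneracy = 2

The level has n_x² + n_y² = 58. The ordered positive-integer solutions are (3, 7), (7, 3).
That gives 2 states.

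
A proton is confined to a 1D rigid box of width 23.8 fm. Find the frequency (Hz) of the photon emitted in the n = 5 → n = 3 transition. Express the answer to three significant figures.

E_1 = h²/(8m_pL²) = 5.791×10^-14 J and ΔE = (5² − 3²)E_1 = 9.266×10^-13 J.
f = ΔE/h = 9.266×10^-13/6.626×10^-34 = 1.40×10^21 Hz.

f = 1.40×10^21 Hz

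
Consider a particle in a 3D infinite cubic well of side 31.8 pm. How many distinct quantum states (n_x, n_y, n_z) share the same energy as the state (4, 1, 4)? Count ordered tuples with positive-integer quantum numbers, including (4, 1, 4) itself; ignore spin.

degeneracy = 6

The level has n_x² + n_y² + n_z² = 33. The ordered positive-integer solutions are (1, 4, 4), (2, 2, 5), (2, 5, 2), (4, 1, 4), (4, 4, 1), (5, 2, 2).
That gives 6 states.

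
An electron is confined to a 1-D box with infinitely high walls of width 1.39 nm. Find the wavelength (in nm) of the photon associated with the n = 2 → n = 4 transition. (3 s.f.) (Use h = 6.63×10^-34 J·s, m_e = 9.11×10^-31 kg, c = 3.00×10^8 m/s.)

E_1 = h²/(8m_eL²) = 3.122×10^-20 J, so ΔE = (4² − 2²)E_1 = 3.746×10^-19 J.
λ = hc/ΔE = (6.63×10^-34·3.00×10^8)/3.746×10^-19 = 5.31×10^-7 m = 531 nm.

λ = 531 nm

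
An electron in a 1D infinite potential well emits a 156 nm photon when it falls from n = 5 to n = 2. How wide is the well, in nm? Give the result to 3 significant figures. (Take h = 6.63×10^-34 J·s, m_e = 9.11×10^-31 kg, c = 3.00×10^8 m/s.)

L = 0.997 nm

The photon carries ΔE = hc/λ = 6.63×10^-34·3.00×10^8/1.56×10^-7 m = 1.275×10^-18 J.
Since ΔE = (5² − 2²)E_1, E_1 = 6.071×10^-20 J, and L = h/√(8m_eE_1) = 9.97×10^-10 m = 0.997 nm.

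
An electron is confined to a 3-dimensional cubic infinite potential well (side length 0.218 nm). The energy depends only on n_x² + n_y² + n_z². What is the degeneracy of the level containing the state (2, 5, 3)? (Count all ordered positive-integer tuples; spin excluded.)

degeneracy = 9

The level has n_x² + n_y² + n_z² = 38. The ordered positive-integer solutions are (1, 1, 6), (1, 6, 1), (2, 3, 5), (2, 5, 3), (3, 2, 5), (3, 5, 2), (5, 2, 3), (5, 3, 2), (6, 1, 1).
That gives 9 states.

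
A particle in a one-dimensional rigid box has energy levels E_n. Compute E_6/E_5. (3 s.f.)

1.44

E_n ∝ n², so E_6/E_5 = 6²/5² = 36/25 = 1.44.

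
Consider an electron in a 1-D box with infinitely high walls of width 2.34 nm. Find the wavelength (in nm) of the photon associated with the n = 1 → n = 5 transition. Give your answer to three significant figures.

E_1 = h²/(8m_eL²) = 1.100×10^-20 J, so ΔE = (5² − 1²)E_1 = 2.640×10^-19 J.
λ = hc/ΔE = (6.626×10^-34·2.998×10^8)/2.640×10^-19 = 7.52×10^-7 m = 752 nm.

λ = 752 nm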